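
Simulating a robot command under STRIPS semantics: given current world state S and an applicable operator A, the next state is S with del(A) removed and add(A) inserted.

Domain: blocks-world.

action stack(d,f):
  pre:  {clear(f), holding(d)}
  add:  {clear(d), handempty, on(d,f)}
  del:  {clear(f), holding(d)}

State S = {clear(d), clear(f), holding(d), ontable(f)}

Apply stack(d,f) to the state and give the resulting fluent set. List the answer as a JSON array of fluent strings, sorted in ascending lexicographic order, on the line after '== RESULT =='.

Progress:
  pre ⊆ S: {clear(f), holding(d)} ⊆ S  — applicable
  S \ del = {clear(d), ontable(f)}
  ∪ add   = {clear(d), handempty, on(d,f), ontable(f)}

== RESULT ==
["clear(d)", "handempty", "on(d,f)", "ontable(f)"]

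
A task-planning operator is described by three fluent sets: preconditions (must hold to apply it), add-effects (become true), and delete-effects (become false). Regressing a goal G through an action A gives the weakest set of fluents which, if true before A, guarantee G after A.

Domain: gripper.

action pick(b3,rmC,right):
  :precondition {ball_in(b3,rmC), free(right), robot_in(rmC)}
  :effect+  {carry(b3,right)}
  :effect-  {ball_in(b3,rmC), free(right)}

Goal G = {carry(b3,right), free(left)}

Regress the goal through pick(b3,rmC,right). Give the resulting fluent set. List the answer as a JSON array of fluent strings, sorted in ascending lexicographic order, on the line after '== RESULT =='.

Compute (G \ add) ∪ pre:
  G ∩ del = {}  (empty — regression defined)
  G \ add = {carry(b3,right), free(left)} \ {carry(b3,right)} = {free(left)}
  ∪ pre   = {free(left)} ∪ {ball_in(b3,rmC), free(right), robot_in(rmC)}
          = {ball_in(b3,rmC), free(left), free(right), robot_in(rmC)}

== RESULT ==
["ball_in(b3,rmC)", "free(left)", "free(right)", "robot_in(rmC)"]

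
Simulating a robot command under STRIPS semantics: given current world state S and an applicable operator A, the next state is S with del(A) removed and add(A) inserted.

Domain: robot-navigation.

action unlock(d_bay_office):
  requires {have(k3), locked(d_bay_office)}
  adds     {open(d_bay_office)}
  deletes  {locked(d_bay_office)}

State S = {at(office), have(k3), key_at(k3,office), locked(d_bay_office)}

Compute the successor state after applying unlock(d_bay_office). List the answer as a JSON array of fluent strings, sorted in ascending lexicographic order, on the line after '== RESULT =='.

Progress:
  pre ⊆ S: {have(k3), locked(d_bay_office)} ⊆ S  — applicable
  S \ del = {at(office), have(k3), key_at(k3,office)}
  ∪ add   = {at(office), have(k3), key_at(k3,office), open(d_bay_office)}

== RESULT ==
["at(office)", "have(k3)", "key_at(k3,office)", "open(d_bay_office)"]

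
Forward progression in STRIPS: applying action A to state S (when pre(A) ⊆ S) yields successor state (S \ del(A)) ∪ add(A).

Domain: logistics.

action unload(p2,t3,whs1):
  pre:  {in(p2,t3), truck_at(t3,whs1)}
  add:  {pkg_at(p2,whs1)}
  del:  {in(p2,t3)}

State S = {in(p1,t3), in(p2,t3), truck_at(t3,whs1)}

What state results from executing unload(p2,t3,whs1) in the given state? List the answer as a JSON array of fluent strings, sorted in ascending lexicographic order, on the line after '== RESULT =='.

Progress:
  pre ⊆ S: {in(p2,t3), truck_at(t3,whs1)} ⊆ S  — applicable
  S \ del = {in(p1,t3), truck_at(t3,whs1)}
  ∪ add   = {in(p1,t3), pkg_at(p2,whs1), truck_at(t3,whs1)}

== RESULT ==
["in(p1,t3)", "pkg_at(p2,whs1)", "truck_at(t3,whs1)"]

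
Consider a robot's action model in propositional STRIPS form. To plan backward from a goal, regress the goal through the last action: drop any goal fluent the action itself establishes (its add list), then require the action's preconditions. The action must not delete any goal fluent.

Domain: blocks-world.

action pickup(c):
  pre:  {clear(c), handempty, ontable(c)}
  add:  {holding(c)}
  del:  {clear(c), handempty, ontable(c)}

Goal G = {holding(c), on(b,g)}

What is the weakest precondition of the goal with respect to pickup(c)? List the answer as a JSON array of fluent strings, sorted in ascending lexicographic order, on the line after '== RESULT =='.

Compute (G \ add) ∪ pre:
  G ∩ del = {}  (empty — regression defined)
  G \ add = {holding(c), on(b,g)} \ {holding(c)} = {on(b,g)}
  ∪ pre   = {on(b,g)} ∪ {clear(c), handempty, ontable(c)}
          = {clear(c), handempty, on(b,g), ontable(c)}

== RESULT ==
["clear(c)", "handempty", "on(b,g)", "ontable(c)"]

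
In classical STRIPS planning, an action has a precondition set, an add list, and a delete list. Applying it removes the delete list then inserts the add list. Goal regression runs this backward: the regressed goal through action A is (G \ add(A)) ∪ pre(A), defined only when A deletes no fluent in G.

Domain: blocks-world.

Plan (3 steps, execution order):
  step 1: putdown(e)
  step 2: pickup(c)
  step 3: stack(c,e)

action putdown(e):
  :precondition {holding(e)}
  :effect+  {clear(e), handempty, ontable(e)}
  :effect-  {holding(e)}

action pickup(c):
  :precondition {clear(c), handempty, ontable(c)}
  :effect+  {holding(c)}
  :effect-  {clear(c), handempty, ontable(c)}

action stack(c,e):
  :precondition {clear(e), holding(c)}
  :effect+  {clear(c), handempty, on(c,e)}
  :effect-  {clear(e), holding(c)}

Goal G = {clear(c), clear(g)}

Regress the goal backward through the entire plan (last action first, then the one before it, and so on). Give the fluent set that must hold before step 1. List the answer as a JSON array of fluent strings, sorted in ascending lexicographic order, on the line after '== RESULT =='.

Work backward from the goal:
  through step 3 (stack(c,e)): drop {clear(c)}, keep {clear(g)}, require {clear(e), holding(c)}
    → {clear(e), clear(g), holding(c)}
  through step 2 (pickup(c)): drop {holding(c)}, keep {clear(e), clear(g)}, require {clear(c), handempty, ontable(c)}
    → {clear(c), clear(e), clear(g), handempty, ontable(c)}
  through step 1 (putdown(e)): drop {clear(e), handempty}, keep {clear(c), clear(g), ontable(c)}, require {holding(e)}
    → {clear(c), clear(g), holding(e), ontable(c)}

== RESULT ==
["clear(c)", "clear(g)", "holding(e)", "ontable(c)"]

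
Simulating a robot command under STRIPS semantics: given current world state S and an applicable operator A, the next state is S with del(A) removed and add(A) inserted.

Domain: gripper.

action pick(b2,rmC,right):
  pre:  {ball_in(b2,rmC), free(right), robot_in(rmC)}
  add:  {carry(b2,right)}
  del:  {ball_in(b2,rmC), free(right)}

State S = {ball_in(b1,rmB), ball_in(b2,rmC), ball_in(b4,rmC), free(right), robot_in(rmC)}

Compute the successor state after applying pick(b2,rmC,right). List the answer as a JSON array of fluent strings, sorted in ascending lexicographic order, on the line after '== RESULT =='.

Compute (S \ del) ∪ add:
  pre ⊆ S: {ball_in(b2,rmC), free(right), robot_in(rmC)} ⊆ S  — applicable
  S \ del = {ball_in(b1,rmB), ball_in(b4,rmC), robot_in(rmC)}
  ∪ add   = {ball_in(b1,rmB), ball_in(b4,rmC), carry(b2,right), robot_in(rmC)}

== RESULT ==
["ball_in(b1,rmB)", "ball_in(b4,rmC)", "carry(b2,right)", "robot_in(rmC)"]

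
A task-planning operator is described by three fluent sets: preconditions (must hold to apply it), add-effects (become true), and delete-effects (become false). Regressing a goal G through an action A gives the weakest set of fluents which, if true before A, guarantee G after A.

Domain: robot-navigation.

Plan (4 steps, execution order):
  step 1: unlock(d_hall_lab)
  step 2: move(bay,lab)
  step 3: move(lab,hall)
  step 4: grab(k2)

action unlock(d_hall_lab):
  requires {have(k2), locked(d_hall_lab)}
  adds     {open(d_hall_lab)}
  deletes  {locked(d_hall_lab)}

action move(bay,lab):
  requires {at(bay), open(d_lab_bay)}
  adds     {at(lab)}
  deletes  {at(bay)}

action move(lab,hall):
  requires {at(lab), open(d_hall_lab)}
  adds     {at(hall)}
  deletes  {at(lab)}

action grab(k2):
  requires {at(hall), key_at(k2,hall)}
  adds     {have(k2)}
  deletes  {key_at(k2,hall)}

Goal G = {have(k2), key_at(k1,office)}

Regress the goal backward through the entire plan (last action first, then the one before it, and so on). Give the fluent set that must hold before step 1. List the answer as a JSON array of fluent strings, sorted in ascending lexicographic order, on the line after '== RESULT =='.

Regress step by step:
  through step 4 (grab(k2)): drop {have(k2)}, keep {key_at(k1,office)}, require {at(hall), key_at(k2,hall)}
    → {at(hall), key_at(k1,office), key_at(k2,hall)}
  through step 3 (move(lab,hall)): drop {at(hall)}, keep {key_at(k1,office), key_at(k2,hall)}, require {at(lab), open(d_hall_lab)}
    → {at(lab), key_at(k1,office), key_at(k2,hall), open(d_hall_lab)}
  through step 2 (move(bay,lab)): drop {at(lab)}, keep {key_at(k1,office), key_at(k2,hall), open(d_hall_lab)}, require {at(bay), open(d_lab_bay)}
    → {at(bay), key_at(k1,office), key_at(k2,hall), open(d_hall_lab), open(d_lab_bay)}
  through step 1 (unlock(d_hall_lab)): drop {open(d_hall_lab)}, keep {at(bay), key_at(k1,office), key_at(k2,hall), open(d_lab_bay)}, require {have(k2), locked(d_hall_lab)}
    → {at(bay), have(k2), key_at(k1,office), key_at(k2,hall), locked(d_hall_lab), open(d_lab_bay)}

== RESULT ==
["at(bay)", "have(k2)", "key_at(k1,office)", "key_at(k2,hall)", "locked(d_hall_lab)", "open(d_lab_bay)"]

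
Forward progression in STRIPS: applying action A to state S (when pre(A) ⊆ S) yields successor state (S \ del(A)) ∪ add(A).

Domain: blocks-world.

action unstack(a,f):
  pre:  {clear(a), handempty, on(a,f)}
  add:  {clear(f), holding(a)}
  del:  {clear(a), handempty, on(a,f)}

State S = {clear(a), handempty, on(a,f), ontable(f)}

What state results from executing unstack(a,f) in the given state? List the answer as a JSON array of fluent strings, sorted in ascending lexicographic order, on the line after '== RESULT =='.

Compute (S \ del) ∪ add:
  pre ⊆ S: {clear(a), handempty, on(a,f)} ⊆ S  — applicable
  S \ del = {ontable(f)}
  ∪ add   = {clear(f), holding(a), ontable(f)}

== RESULT ==
["clear(f)", "holding(a)", "ontable(f)"]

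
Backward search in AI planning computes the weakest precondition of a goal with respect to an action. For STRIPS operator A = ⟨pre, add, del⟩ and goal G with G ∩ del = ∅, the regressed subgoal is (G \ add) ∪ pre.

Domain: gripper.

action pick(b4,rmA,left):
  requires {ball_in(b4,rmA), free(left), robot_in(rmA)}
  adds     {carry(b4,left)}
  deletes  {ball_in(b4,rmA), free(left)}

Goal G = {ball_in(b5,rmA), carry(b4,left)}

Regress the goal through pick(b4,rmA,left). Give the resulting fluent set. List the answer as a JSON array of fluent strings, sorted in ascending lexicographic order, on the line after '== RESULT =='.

Regress:
  G ∩ del = {}  (empty — regression defined)
  G \ add = {ball_in(b5,rmA), carry(b4,left)} \ {carry(b4,left)} = {ball_in(b5,rmA)}
  ∪ pre   = {ball_in(b5,rmA)} ∪ {ball_in(b4,rmA), free(left), robot_in(rmA)}
          = {ball_in(b4,rmA), ball_in(b5,rmA), free(left), robot_in(rmA)}

== RESULT ==
["ball_in(b4,rmA)", "ball_in(b5,rmA)", "free(left)", "robot_in(rmA)"]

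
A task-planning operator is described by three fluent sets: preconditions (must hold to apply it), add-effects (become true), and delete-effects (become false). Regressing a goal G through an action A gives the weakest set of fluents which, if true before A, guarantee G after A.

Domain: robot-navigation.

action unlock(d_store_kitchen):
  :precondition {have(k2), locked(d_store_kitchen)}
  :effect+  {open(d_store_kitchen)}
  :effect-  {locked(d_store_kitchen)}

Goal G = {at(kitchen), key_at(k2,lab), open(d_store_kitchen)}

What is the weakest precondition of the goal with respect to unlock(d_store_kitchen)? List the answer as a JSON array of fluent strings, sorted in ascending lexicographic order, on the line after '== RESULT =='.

Compute (G \ add) ∪ pre:
  G ∩ del = {}  (empty — regression defined)
  G \ add = {at(kitchen), key_at(k2,lab), open(d_store_kitchen)} \ {open(d_store_kitchen)} = {at(kitchen), key_at(k2,lab)}
  ∪ pre   = {at(kitchen), key_at(k2,lab)} ∪ {have(k2), locked(d_store_kitchen)}
          = {at(kitchen), have(k2), key_at(k2,lab), locked(d_store_kitchen)}

== RESULT ==
["at(kitchen)", "have(k2)", "key_at(k2,lab)", "locked(d_store_kitchen)"]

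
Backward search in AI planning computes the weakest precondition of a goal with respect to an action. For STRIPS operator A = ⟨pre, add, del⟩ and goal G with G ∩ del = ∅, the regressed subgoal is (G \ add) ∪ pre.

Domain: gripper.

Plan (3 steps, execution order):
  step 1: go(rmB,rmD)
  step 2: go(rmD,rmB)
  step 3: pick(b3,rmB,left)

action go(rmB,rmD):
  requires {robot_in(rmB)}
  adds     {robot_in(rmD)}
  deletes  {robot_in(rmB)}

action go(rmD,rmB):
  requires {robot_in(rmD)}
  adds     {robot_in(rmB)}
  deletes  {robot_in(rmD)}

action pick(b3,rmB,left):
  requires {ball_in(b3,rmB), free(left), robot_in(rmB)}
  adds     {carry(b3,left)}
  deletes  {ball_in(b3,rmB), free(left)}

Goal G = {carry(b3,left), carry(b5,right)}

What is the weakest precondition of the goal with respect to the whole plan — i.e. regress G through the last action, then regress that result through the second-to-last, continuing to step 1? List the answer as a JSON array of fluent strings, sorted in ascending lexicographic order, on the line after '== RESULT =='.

Work backward from the goal:
  through step 3 (pick(b3,rmB,left)): drop {carry(b3,left)}, keep {carry(b5,right)}, require {ball_in(b3,rmB), free(left), robot_in(rmB)}
    → {ball_in(b3,rmB), carry(b5,right), free(left), robot_in(rmB)}
  through step 2 (go(rmD,rmB)): drop {robot_in(rmB)}, keep {ball_in(b3,rmB), carry(b5,right), free(left)}, require {robot_in(rmD)}
    → {ball_in(b3,rmB), carry(b5,right), free(left), robot_in(rmD)}
  through step 1 (go(rmB,rmD)): drop {robot_in(rmD)}, keep {ball_in(b3,rmB), carry(b5,right), free(left)}, require {robot_in(rmB)}
    → {ball_in(b3,rmB), carry(b5,right), free(left), robot_in(rmB)}

== RESULT ==
["ball_in(b3,rmB)", "carry(b5,right)", "free(left)", "robot_in(rmB)"]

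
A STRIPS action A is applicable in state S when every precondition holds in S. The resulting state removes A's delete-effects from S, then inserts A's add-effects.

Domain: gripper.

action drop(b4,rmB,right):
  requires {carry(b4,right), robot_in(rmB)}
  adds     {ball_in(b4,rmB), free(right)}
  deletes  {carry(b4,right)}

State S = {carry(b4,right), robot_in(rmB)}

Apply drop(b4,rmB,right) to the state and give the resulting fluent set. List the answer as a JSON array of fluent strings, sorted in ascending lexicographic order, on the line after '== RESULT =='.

Compute (S \ del) ∪ add:
  pre ⊆ S: {carry(b4,right), robot_in(rmB)} ⊆ S  — applicable
  S \ del = {robot_in(rmB)}
  ∪ add   = {ball_in(b4,rmB), free(right), robot_in(rmB)}

== RESULT ==
["ball_in(b4,rmB)", "free(right)", "robot_in(rmB)"]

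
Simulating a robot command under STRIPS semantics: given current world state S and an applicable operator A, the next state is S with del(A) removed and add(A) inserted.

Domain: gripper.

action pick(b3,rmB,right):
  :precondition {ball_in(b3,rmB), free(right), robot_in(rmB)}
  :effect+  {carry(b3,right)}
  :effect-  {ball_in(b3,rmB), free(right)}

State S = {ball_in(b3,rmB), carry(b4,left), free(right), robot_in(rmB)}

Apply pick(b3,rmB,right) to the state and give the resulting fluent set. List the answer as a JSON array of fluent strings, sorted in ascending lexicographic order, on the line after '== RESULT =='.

Compute (S \ del) ∪ add:
  pre ⊆ S: {ball_in(b3,rmB), free(right), robot_in(rmB)} ⊆ S  — applicable
  S \ del = {carry(b4,left), robot_in(rmB)}
  ∪ add   = {carry(b3,right), carry(b4,left), robot_in(rmB)}

== RESULT ==
["carry(b3,right)", "carry(b4,left)", "robot_in(rmB)"]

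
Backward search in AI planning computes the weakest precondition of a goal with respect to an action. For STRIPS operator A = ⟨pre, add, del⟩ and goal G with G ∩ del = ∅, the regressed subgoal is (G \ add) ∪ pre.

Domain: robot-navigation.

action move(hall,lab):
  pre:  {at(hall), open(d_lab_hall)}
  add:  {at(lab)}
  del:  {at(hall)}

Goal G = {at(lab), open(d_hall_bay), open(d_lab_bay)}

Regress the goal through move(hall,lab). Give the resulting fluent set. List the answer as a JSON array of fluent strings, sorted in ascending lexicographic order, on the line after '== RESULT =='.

Regress:
  G ∩ del = {}  (empty — regression defined)
  G \ add = {at(lab), open(d_hall_bay), open(d_lab_bay)} \ {at(lab)} = {open(d_hall_bay), open(d_lab_bay)}
  ∪ pre   = {open(d_hall_bay), open(d_lab_bay)} ∪ {at(hall), open(d_lab_hall)}
          = {at(hall), open(d_hall_bay), open(d_lab_bay), open(d_lab_hall)}

== RESULT ==
["at(hall)", "open(d_hall_bay)", "open(d_lab_bay)", "open(d_lab_hall)"]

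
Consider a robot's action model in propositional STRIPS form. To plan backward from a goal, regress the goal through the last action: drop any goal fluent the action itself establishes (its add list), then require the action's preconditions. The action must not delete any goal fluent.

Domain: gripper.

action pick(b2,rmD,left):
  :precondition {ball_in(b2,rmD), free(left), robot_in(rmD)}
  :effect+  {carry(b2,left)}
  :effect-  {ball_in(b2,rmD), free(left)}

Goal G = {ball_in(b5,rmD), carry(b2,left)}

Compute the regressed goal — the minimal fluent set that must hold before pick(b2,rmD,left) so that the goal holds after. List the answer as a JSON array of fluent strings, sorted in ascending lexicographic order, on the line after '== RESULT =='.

Regress:
  G ∩ del = {}  (empty — regression defined)
  G \ add = {ball_in(b5,rmD), carry(b2,left)} \ {carry(b2,left)} = {ball_in(b5,rmD)}
  ∪ pre   = {ball_in(b5,rmD)} ∪ {ball_in(b2,rmD), free(left), robot_in(rmD)}
          = {ball_in(b2,rmD), ball_in(b5,rmD), free(left), robot_in(rmD)}

== RESULT ==
["ball_in(b2,rmD)", "ball_in(b5,rmD)", "free(left)", "robot_in(rmD)"]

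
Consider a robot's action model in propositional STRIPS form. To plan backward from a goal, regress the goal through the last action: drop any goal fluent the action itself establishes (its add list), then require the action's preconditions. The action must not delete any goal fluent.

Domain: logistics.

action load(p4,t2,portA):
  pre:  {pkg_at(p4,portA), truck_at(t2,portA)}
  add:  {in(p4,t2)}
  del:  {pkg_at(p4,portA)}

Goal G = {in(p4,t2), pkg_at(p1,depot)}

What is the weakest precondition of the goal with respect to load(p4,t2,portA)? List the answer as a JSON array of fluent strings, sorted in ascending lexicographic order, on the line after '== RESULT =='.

Compute (G \ add) ∪ pre:
  G ∩ del = {}  (empty — regression defined)
  G \ add = {in(p4,t2), pkg_at(p1,depot)} \ {in(p4,t2)} = {pkg_at(p1,depot)}
  ∪ pre   = {pkg_at(p1,depot)} ∪ {pkg_at(p4,portA), truck_at(t2,portA)}
          = {pkg_at(p1,depot), pkg_at(p4,portA), truck_at(t2,portA)}

== RESULT ==
["pkg_at(p1,depot)", "pkg_at(p4,portA)", "truck_at(t2,portA)"]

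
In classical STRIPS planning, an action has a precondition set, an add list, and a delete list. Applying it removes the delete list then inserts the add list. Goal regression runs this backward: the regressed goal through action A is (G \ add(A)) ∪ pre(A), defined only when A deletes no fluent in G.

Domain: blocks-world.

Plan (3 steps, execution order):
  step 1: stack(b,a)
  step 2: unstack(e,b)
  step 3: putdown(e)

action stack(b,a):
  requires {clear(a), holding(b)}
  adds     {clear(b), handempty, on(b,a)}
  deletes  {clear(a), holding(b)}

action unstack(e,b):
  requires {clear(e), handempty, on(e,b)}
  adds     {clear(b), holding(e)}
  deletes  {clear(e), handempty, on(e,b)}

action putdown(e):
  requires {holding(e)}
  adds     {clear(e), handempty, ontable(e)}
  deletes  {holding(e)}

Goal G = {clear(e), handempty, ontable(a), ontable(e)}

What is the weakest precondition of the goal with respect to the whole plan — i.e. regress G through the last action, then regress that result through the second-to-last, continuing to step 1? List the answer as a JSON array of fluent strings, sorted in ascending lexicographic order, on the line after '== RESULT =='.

Regress step by step:
  through step 3 (putdown(e)): drop {clear(e), handempty, ontable(e)}, keep {ontable(a)}, require {holding(e)}
    → {holding(e), ontable(a)}
  through step 2 (unstack(e,b)): drop {holding(e)}, keep {ontable(a)}, require {clear(e), handempty, on(e,b)}
    → {clear(e), handempty, on(e,b), ontable(a)}
  through step 1 (stack(b,a)): drop {handempty}, keep {clear(e), on(e,b), ontable(a)}, require {clear(a), holding(b)}
    → {clear(a), clear(e), holding(b), on(e,b), ontable(a)}

== RESULT ==
["clear(a)", "clear(e)", "holding(b)", "on(e,b)", "ontable(a)"]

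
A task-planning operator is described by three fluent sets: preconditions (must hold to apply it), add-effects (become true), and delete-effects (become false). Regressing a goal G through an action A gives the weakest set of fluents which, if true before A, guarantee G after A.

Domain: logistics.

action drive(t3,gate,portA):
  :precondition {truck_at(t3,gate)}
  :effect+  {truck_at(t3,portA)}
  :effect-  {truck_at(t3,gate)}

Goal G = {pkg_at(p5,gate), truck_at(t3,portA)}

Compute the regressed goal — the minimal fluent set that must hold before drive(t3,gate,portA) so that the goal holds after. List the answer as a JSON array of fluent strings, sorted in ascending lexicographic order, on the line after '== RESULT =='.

Regress:
  G ∩ del = {}  (empty — regression defined)
  G \ add = {pkg_at(p5,gate), truck_at(t3,portA)} \ {truck_at(t3,portA)} = {pkg_at(p5,gate)}
  ∪ pre   = {pkg_at(p5,gate)} ∪ {truck_at(t3,gate)}
          = {pkg_at(p5,gate), truck_at(t3,gate)}

== RESULT ==
["pkg_at(p5,gate)", "truck_at(t3,gate)"]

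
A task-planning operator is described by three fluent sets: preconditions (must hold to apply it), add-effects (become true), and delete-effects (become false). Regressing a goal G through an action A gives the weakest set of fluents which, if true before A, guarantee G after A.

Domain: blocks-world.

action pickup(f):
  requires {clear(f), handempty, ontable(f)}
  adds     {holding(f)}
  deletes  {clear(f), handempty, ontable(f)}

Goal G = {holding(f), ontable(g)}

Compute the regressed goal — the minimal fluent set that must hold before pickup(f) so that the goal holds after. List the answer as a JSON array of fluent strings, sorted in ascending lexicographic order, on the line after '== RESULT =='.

Compute (G \ add) ∪ pre:
  G ∩ del = {}  (empty — regression defined)
  G \ add = {holding(f), ontable(g)} \ {holding(f)} = {ontable(g)}
  ∪ pre   = {ontable(g)} ∪ {clear(f), handempty, ontable(f)}
          = {clear(f), handempty, ontable(f), ontable(g)}

== RESULT ==
["clear(f)", "handempty", "ontable(f)", "ontable(g)"]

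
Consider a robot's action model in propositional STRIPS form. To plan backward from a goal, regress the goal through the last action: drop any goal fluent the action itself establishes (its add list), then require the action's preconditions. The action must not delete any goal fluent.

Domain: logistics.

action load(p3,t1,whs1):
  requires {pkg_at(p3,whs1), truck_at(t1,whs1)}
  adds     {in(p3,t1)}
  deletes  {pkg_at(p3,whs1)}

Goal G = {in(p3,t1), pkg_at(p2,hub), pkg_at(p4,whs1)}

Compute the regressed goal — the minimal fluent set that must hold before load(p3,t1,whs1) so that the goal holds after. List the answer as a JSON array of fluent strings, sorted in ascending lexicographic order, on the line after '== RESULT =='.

Regress:
  G ∩ del = {}  (empty — regression defined)
  G \ add = {in(p3,t1), pkg_at(p2,hub), pkg_at(p4,whs1)} \ {in(p3,t1)} = {pkg_at(p2,hub), pkg_at(p4,whs1)}
  ∪ pre   = {pkg_at(p2,hub), pkg_at(p4,whs1)} ∪ {pkg_at(p3,whs1), truck_at(t1,whs1)}
          = {pkg_at(p2,hub), pkg_at(p3,whs1), pkg_at(p4,whs1), truck_at(t1,whs1)}

== RESULT ==
["pkg_at(p2,hub)", "pkg_at(p3,whs1)", "pkg_at(p4,whs1)", "truck_at(t1,whs1)"]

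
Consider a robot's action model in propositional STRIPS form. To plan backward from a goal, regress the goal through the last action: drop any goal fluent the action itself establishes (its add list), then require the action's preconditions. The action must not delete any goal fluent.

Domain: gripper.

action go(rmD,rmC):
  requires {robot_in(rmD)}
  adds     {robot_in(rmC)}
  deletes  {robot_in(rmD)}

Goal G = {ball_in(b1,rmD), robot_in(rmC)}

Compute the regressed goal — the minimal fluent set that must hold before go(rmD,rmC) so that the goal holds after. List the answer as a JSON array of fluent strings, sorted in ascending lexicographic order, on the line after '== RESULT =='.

Compute (G \ add) ∪ pre:
  G ∩ del = {}  (empty — regression defined)
  G \ add = {ball_in(b1,rmD), robot_in(rmC)} \ {robot_in(rmC)} = {ball_in(b1,rmD)}
  ∪ pre   = {ball_in(b1,rmD)} ∪ {robot_in(rmD)}
          = {ball_in(b1,rmD), robot_in(rmD)}

== RESULT ==
["ball_in(b1,rmD)", "robot_in(rmD)"]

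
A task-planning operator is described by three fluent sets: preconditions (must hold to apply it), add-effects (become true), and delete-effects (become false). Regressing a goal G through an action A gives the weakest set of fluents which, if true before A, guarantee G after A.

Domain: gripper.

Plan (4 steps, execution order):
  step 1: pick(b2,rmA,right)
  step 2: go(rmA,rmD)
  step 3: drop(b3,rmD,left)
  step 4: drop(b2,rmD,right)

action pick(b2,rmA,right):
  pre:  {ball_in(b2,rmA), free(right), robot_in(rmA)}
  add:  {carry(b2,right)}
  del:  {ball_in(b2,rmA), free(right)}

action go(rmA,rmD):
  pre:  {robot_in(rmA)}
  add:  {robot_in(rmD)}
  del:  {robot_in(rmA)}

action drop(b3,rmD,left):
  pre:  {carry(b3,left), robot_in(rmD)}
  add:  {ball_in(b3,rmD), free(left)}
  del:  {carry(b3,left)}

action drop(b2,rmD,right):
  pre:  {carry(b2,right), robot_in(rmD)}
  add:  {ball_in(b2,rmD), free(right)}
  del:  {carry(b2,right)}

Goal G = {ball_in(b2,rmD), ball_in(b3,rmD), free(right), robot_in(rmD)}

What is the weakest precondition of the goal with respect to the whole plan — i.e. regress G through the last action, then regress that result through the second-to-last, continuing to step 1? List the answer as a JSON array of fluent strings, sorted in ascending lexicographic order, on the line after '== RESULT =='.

Work backward from the goal:
  through step 4 (drop(b2,rmD,right)): drop {ball_in(b2,rmD), free(right)}, keep {ball_in(b3,rmD), robot_in(rmD)}, require {carry(b2,right), robot_in(rmD)}
    → {ball_in(b3,rmD), carry(b2,right), robot_in(rmD)}
  through step 3 (drop(b3,rmD,left)): drop {ball_in(b3,rmD)}, keep {carry(b2,right), robot_in(rmD)}, require {carry(b3,left), robot_in(rmD)}
    → {carry(b2,right), carry(b3,left), robot_in(rmD)}
  through step 2 (go(rmA,rmD)): drop {robot_in(rmD)}, keep {carry(b2,right), carry(b3,left)}, require {robot_in(rmA)}
    → {carry(b2,right), carry(b3,left), robot_in(rmA)}
  through step 1 (pick(b2,rmA,right)): drop {carry(b2,right)}, keep {carry(b3,left), robot_in(rmA)}, require {ball_in(b2,rmA), free(right), robot_in(rmA)}
    → {ball_in(b2,rmA), carry(b3,left), free(right), robot_in(rmA)}

== RESULT ==
["ball_in(b2,rmA)", "carry(b3,left)", "free(right)", "robot_in(rmA)"]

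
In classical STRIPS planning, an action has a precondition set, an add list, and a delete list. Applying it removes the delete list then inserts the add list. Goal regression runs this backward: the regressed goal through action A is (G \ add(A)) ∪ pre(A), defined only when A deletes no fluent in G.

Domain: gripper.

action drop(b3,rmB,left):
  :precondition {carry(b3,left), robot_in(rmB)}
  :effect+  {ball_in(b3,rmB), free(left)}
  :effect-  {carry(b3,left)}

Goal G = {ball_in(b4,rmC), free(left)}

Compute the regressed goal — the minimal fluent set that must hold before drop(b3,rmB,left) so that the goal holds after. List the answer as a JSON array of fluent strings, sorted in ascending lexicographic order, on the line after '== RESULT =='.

Compute (G \ add) ∪ pre:
  G ∩ del = {}  (empty — regression defined)
  G \ add = {ball_in(b4,rmC), free(left)} \ {ball_in(b3,rmB), free(left)} = {ball_in(b4,rmC)}
  ∪ pre   = {ball_in(b4,rmC)} ∪ {carry(b3,left), robot_in(rmB)}
          = {ball_in(b4,rmC), carry(b3,left), robot_in(rmB)}

== RESULT ==
["ball_in(b4,rmC)", "carry(b3,left)", "robot_in(rmB)"]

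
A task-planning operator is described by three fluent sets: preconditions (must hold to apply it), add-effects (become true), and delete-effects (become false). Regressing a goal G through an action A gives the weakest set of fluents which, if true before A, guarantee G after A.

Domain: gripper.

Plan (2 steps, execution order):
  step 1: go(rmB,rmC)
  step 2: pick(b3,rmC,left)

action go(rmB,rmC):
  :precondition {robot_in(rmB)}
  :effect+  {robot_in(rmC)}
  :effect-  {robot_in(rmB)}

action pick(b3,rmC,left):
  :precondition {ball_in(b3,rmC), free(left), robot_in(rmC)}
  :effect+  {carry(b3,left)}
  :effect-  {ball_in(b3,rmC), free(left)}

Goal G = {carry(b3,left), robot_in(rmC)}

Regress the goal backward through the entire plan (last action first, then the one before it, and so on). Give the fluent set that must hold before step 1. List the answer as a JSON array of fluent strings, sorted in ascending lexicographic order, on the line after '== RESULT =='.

Regress step by step:
  through step 2 (pick(b3,rmC,left)): drop {carry(b3,left)}, keep {robot_in(rmC)}, require {ball_in(b3,rmC), free(left), robot_in(rmC)}
    → {ball_in(b3,rmC), free(left), robot_in(rmC)}
  through step 1 (go(rmB,rmC)): drop {robot_in(rmC)}, keep {ball_in(b3,rmC), free(left)}, require {robot_in(rmB)}
    → {ball_in(b3,rmC), free(left), robot_in(rmB)}

== RESULT ==
["ball_in(b3,rmC)", "free(left)", "robot_in(rmB)"]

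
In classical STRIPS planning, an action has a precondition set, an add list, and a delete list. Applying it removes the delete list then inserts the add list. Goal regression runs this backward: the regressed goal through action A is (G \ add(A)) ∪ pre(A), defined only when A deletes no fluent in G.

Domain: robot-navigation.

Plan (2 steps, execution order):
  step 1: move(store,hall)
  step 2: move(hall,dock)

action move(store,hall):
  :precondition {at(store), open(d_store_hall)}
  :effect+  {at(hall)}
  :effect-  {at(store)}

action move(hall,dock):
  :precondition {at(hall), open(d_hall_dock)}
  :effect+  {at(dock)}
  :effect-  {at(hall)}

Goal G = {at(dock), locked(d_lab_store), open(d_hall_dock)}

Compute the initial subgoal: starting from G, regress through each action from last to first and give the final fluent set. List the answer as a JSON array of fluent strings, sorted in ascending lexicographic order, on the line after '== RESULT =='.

Work backward from the goal:
  through step 2 (move(hall,dock)): drop {at(dock)}, keep {locked(d_lab_store), open(d_hall_dock)}, require {at(hall), open(d_hall_dock)}
    → {at(hall), locked(d_lab_store), open(d_hall_dock)}
  through step 1 (move(store,hall)): drop {at(hall)}, keep {locked(d_lab_store), open(d_hall_dock)}, require {at(store), open(d_store_hall)}
    → {at(store), locked(d_lab_store), open(d_hall_dock), open(d_store_hall)}

== RESULT ==
["at(store)", "locked(d_lab_store)", "open(d_hall_dock)", "open(d_store_hall)"]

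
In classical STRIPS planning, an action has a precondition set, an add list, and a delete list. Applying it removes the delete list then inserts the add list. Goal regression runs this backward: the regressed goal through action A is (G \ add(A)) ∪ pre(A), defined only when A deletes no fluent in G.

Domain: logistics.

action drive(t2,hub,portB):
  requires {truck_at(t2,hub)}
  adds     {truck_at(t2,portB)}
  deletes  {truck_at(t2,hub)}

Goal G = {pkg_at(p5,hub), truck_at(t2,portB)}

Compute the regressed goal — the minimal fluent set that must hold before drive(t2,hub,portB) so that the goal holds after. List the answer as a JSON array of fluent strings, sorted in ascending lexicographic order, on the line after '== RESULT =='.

Regress:
  G ∩ del = {}  (empty — regression defined)
  G \ add = {pkg_at(p5,hub), truck_at(t2,portB)} \ {truck_at(t2,portB)} = {pkg_at(p5,hub)}
  ∪ pre   = {pkg_at(p5,hub)} ∪ {truck_at(t2,hub)}
          = {pkg_at(p5,hub), truck_at(t2,hub)}

== RESULT ==
["pkg_at(p5,hub)", "truck_at(t2,hub)"]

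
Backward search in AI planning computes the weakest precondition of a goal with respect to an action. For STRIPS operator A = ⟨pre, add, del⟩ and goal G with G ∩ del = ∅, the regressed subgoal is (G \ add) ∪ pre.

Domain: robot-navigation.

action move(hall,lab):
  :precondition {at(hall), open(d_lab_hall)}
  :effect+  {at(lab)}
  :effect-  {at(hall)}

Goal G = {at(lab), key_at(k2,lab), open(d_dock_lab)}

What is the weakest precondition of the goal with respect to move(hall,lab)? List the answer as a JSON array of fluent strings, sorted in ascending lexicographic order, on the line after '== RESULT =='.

Regress:
  G ∩ del = {}  (empty — regression defined)
  G \ add = {at(lab), key_at(k2,lab), open(d_dock_lab)} \ {at(lab)} = {key_at(k2,lab), open(d_dock_lab)}
  ∪ pre   = {key_at(k2,lab), open(d_dock_lab)} ∪ {at(hall), open(d_lab_hall)}
          = {at(hall), key_at(k2,lab), open(d_dock_lab), open(d_lab_hall)}

== RESULT ==
["at(hall)", "key_at(k2,lab)", "open(d_dock_lab)", "open(d_lab_hall)"]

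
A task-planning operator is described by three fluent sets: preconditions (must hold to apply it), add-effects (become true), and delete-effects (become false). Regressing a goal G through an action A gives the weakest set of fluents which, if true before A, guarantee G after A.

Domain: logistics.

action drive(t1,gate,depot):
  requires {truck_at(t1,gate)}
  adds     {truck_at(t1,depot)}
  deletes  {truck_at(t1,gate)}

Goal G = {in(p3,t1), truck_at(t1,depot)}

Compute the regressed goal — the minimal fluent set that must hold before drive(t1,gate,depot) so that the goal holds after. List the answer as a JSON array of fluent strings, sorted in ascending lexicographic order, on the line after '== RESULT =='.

Compute (G \ add) ∪ pre:
  G ∩ del = {}  (empty — regression defined)
  G \ add = {in(p3,t1), truck_at(t1,depot)} \ {truck_at(t1,depot)} = {in(p3,t1)}
  ∪ pre   = {in(p3,t1)} ∪ {truck_at(t1,gate)}
          = {in(p3,t1), truck_at(t1,gate)}

== RESULT ==
["in(p3,t1)", "truck_at(t1,gate)"]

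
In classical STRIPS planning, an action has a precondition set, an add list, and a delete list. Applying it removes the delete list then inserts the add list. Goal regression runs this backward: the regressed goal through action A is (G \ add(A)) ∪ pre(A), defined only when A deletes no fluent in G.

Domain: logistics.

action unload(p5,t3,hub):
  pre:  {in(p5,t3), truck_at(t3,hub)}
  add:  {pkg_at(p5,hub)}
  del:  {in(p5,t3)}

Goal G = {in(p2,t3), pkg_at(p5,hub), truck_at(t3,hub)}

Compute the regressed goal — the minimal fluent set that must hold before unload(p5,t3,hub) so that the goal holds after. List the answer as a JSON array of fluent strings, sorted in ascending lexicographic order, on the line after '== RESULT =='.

Compute (G \ add) ∪ pre:
  G ∩ del = {}  (empty — regression defined)
  G \ add = {in(p2,t3), pkg_at(p5,hub), truck_at(t3,hub)} \ {pkg_at(p5,hub)} = {in(p2,t3), truck_at(t3,hub)}
  ∪ pre   = {in(p2,t3), truck_at(t3,hub)} ∪ {in(p5,t3), truck_at(t3,hub)}
          = {in(p2,t3), in(p5,t3), truck_at(t3,hub)}

== RESULT ==
["in(p2,t3)", "in(p5,t3)", "truck_at(t3,hub)"]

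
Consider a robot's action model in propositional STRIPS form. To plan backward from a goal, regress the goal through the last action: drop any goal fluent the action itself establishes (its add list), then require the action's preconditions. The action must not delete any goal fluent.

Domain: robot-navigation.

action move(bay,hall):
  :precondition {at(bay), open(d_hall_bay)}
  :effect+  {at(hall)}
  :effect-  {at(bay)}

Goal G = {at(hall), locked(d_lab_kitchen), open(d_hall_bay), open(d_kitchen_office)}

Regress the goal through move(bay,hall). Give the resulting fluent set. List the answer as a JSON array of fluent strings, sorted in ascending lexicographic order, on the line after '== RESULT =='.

Regress:
  G ∩ del = {}  (empty — regression defined)
  G \ add = {at(hall), locked(d_lab_kitchen), open(d_hall_bay), open(d_kitchen_office)} \ {at(hall)} = {locked(d_lab_kitchen), open(d_hall_bay), open(d_kitchen_office)}
  ∪ pre   = {locked(d_lab_kitchen), open(d_hall_bay), open(d_kitchen_office)} ∪ {at(bay), open(d_hall_bay)}
          = {at(bay), locked(d_lab_kitchen), open(d_hall_bay), open(d_kitchen_office)}

== RESULT ==
["at(bay)", "locked(d_lab_kitchen)", "open(d_hall_bay)", "open(d_kitchen_office)"]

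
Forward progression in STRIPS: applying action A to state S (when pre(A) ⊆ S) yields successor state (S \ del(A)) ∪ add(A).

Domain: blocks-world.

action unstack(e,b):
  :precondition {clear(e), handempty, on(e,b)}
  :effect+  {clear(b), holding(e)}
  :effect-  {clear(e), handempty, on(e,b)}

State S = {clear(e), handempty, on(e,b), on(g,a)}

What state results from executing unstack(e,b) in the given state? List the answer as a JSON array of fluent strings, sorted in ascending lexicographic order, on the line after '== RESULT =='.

Compute (S \ del) ∪ add:
  pre ⊆ S: {clear(e), handempty, on(e,b)} ⊆ S  — applicable
  S \ del = {on(g,a)}
  ∪ add   = {clear(b), holding(e), on(g,a)}

== RESULT ==
["clear(b)", "holding(e)", "on(g,a)"]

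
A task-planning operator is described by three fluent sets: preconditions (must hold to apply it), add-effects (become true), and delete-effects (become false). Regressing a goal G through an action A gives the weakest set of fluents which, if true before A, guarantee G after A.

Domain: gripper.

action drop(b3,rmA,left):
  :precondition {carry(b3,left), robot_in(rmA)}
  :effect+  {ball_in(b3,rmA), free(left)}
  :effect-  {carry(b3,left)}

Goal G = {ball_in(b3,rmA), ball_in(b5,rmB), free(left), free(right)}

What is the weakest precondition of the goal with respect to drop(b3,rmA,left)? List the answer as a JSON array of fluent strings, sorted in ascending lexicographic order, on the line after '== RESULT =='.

Compute (G \ add) ∪ pre:
  G ∩ del = {}  (empty — regression defined)
  G \ add = {ball_in(b3,rmA), ball_in(b5,rmB), free(left), free(right)} \ {ball_in(b3,rmA), free(left)} = {ball_in(b5,rmB), free(right)}
  ∪ pre   = {ball_in(b5,rmB), free(right)} ∪ {carry(b3,left), robot_in(rmA)}
          = {ball_in(b5,rmB), carry(b3,left), free(right), robot_in(rmA)}

== RESULT ==
["ball_in(b5,rmB)", "carry(b3,left)", "free(right)", "robot_in(rmA)"]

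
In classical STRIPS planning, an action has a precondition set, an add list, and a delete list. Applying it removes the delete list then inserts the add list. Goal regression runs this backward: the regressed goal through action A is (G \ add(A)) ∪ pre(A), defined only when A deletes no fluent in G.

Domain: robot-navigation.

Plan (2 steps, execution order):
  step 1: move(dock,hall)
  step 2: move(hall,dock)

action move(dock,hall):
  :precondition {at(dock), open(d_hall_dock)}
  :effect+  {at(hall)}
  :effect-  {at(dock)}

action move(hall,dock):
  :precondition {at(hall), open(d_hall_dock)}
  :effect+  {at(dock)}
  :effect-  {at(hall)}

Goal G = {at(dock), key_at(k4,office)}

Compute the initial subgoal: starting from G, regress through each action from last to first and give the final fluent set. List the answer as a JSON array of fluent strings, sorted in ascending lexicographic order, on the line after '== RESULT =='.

Work backward from the goal:
  through step 2 (move(hall,dock)): drop {at(dock)}, keep {key_at(k4,office)}, require {at(hall), open(d_hall_dock)}
    → {at(hall), key_at(k4,office), open(d_hall_dock)}
  through step 1 (move(dock,hall)): drop {at(hall)}, keep {key_at(k4,office), open(d_hall_dock)}, require {at(dock), open(d_hall_dock)}
    → {at(dock), key_at(k4,office), open(d_hall_dock)}

== RESULT ==
["at(dock)", "key_at(k4,office)", "open(d_hall_dock)"]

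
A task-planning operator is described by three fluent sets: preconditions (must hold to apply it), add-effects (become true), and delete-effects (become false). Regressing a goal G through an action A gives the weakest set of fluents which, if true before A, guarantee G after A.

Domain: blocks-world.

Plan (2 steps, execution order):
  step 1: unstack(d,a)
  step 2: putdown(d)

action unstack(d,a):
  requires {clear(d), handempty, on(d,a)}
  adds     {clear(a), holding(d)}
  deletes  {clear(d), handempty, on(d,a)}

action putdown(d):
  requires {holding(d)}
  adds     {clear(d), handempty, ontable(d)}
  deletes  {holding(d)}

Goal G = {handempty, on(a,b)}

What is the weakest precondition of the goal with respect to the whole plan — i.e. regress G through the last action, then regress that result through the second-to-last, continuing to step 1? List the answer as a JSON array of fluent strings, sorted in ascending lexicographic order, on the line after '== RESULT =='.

Work backward from the goal:
  through step 2 (putdown(d)): drop {handempty}, keep {on(a,b)}, require {holding(d)}
    → {holding(d), on(a,b)}
  through step 1 (unstack(d,a)): drop {holding(d)}, keep {on(a,b)}, require {clear(d), handempty, on(d,a)}
    → {clear(d), handempty, on(a,b), on(d,a)}

== RESULT ==
["clear(d)", "handempty", "on(a,b)", "on(d,a)"]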